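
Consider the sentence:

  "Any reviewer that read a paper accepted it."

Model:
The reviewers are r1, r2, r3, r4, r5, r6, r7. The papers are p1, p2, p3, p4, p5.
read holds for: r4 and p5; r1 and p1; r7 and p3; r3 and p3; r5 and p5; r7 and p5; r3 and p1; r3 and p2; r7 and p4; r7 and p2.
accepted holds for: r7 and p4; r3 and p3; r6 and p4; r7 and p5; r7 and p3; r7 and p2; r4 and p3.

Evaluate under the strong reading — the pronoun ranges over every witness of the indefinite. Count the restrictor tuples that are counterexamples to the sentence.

"it" takes "a paper" as antecedent — a donkey pronoun bound across the clause boundary.
Strong reading: for every (r,p) with read(r,p), accepted(r,p).
Restrictor pairs: (r1,p1) ✗  (r3,p1) ✗  (r3,p2) ✗  (r3,p3) ✓  (r4,p5) ✗  (r5,p5) ✗  (r7,p2) ✓  (r7,p3) ✓  (r7,p4) ✓  (r7,p5) ✓
Counterexamples (restrictor pairs failing the scope): 5.

5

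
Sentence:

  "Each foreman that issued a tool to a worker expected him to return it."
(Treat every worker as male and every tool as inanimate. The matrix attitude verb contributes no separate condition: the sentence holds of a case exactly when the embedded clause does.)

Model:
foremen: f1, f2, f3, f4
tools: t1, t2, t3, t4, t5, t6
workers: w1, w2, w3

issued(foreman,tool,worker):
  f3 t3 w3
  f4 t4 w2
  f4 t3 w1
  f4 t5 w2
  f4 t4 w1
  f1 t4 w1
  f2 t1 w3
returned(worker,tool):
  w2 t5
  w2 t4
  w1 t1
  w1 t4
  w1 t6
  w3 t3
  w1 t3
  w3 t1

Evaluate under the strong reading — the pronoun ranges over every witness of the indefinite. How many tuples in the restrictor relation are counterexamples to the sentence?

0

"him" takes "a worker" as antecedent and "it" takes "a tool"; both are donkey pronouns co-varying with the restrictor.
Strong reading: for every (f,t,w) with issued(f,t,w), returned(w,t).
Restrictor triples: (f1,t4,w1)→returned(w1,t4) ✓  (f2,t1,w3)→returned(w3,t1) ✓  (f3,t3,w3)→returned(w3,t3) ✓  (f4,t3,w1)→returned(w1,t3) ✓  (f4,t4,w1)→returned(w1,t4) ✓  (f4,t4,w2)→returned(w2,t4) ✓  (f4,t5,w2)→returned(w2,t5) ✓
Counterexamples (restrictor triples failing the scope): 0.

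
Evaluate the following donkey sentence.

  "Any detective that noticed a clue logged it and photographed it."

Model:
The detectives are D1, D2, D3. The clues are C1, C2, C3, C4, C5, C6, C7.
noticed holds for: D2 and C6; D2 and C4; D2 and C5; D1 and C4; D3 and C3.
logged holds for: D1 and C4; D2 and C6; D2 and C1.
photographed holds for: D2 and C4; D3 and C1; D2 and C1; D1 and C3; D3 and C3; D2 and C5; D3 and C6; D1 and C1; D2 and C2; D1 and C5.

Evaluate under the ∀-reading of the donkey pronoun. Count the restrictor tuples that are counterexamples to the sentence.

"it" takes "a clue" as antecedent — a donkey pronoun bound across the clause boundary.
Strong reading: for every (d,c) with noticed(d,c), logged(d,c) ∧ photographed(d,c).
Restrictor pairs: (D1,C4) ✗  (D2,C4) ✗  (D2,C5) ✗  (D2,C6) ✗  (D3,C3) ✗
Counterexamples (restrictor pairs failing the scope): 5.

5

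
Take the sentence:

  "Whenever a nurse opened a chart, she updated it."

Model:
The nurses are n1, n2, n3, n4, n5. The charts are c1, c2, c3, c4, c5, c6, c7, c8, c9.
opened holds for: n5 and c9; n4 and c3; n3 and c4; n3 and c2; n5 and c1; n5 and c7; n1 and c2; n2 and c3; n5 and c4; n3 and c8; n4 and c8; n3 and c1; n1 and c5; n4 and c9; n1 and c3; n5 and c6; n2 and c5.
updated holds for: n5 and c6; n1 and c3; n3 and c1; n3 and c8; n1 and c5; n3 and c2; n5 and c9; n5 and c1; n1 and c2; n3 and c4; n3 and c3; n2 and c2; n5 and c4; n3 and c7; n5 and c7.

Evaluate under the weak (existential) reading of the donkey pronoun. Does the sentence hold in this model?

"it" takes "a chart" as antecedent — a donkey pronoun bound across the clause boundary.
Weak reading: every nurse n with some opened-chart has at least one opened-chart c such that updated(n,c).
Per nurse: n1:✓  n2:✗  n3:✓  n4:✗  n5:✓
n2 has no witness among its opened-charts.

False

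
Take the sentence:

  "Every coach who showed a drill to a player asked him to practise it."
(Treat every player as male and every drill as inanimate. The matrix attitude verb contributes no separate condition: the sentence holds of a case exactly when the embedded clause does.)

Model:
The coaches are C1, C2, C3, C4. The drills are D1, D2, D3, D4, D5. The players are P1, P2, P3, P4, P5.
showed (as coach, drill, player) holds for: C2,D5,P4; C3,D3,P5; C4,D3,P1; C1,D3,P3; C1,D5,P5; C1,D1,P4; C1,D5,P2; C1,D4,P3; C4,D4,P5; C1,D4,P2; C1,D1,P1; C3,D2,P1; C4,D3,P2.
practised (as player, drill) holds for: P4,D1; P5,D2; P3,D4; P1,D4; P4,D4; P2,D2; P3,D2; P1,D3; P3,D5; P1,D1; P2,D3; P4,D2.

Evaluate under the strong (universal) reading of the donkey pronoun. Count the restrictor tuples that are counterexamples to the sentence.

"him" takes "a player" as antecedent and "it" takes "a drill"; both are donkey pronouns co-varying with the restrictor.
Strong reading: for every (c,d,p) with showed(c,d,p), practised(p,d).
Restrictor triples: (C1,D1,P1)→practised(P1,D1) ✓  (C1,D1,P4)→practised(P4,D1) ✓  (C1,D3,P3)→practised(P3,D3) ✗  (C1,D4,P2)→practised(P2,D4) ✗  (C1,D4,P3)→practised(P3,D4) ✓  (C1,D5,P2)→practised(P2,D5) ✗  (C1,D5,P5)→practised(P5,D5) ✗  (C2,D5,P4)→practised(P4,D5) ✗  (C3,D2,P1)→practised(P1,D2) ✗  (C3,D3,P5)→practised(P5,D3) ✗  (C4,D3,P1)→practised(P1,D3) ✓  (C4,D3,P2)→practised(P2,D3) ✓  (C4,D4,P5)→practised(P5,D4) ✗
Counterexamples (restrictor triples failing the scope): 8.

8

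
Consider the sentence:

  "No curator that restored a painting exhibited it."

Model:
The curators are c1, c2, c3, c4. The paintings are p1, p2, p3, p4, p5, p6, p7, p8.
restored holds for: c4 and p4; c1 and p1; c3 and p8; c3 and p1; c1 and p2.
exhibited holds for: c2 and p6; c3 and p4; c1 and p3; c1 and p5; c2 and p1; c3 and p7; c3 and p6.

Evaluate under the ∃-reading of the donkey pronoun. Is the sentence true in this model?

True

"it" takes "a painting" as antecedent — a donkey pronoun bound across the clause boundary.
Truth condition: for no (c,p) with restored(c,p) does exhibited(c,p) hold.
Restrictor pairs — does the scope hold? (c1,p1):fails  (c1,p2):fails  (c3,p1):fails  (c3,p8):fails  (c4,p4):fails
Scope holds for no restrictor pair, so the sentence is true.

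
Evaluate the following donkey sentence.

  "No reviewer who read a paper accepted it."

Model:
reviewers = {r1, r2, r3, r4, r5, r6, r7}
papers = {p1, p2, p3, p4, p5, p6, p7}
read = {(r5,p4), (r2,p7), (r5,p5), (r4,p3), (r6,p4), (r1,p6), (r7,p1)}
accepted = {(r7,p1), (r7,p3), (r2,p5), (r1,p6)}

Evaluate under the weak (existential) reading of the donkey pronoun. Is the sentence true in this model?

"it" takes "a paper" as antecedent — a donkey pronoun bound across the clause boundary.
Truth condition: for no (r,p) with read(r,p) does accepted(r,p) hold.
Restrictor pairs — does the scope hold? (r1,p6):holds  (r2,p7):fails  (r4,p3):fails  (r5,p4):fails  (r5,p5):fails  (r6,p4):fails  (r7,p1):holds
Scope holds for 2 pair(s), so the sentence is false.

False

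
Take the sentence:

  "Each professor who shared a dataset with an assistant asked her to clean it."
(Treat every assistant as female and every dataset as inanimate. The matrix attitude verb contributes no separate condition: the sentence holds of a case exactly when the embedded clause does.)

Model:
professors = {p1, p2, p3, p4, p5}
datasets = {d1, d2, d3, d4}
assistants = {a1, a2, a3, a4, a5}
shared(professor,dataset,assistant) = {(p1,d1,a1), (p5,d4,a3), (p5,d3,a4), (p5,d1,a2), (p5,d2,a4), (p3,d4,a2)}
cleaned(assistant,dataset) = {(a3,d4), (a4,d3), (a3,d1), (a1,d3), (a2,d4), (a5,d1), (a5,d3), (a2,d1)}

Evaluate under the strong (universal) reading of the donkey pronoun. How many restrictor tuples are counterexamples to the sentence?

2

"her" takes "an assistant" as antecedent and "it" takes "a dataset"; both are donkey pronouns co-varying with the restrictor.
Strong reading: for every (p,d,a) with shared(p,d,a), cleaned(a,d).
Restrictor triples: (p1,d1,a1)→cleaned(a1,d1) ✗  (p3,d4,a2)→cleaned(a2,d4) ✓  (p5,d1,a2)→cleaned(a2,d1) ✓  (p5,d2,a4)→cleaned(a4,d2) ✗  (p5,d3,a4)→cleaned(a4,d3) ✓  (p5,d4,a3)→cleaned(a3,d4) ✓
Counterexamples (restrictor triples failing the scope): 2.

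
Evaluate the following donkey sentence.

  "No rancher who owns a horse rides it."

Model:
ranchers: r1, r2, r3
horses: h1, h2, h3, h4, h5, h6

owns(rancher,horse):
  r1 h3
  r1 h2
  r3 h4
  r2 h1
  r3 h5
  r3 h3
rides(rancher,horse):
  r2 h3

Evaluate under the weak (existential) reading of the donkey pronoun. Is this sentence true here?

"it" takes "a horse" as antecedent — a donkey pronoun bound across the clause boundary.
Truth condition: for no (r,h) with owns(r,h) does rides(r,h) hold.
Restrictor pairs — does the scope hold? (r1,h2):fails  (r1,h3):fails  (r2,h1):fails  (r3,h3):fails  (r3,h4):fails  (r3,h5):fails
Scope holds for no restrictor pair, so the sentence is true.

True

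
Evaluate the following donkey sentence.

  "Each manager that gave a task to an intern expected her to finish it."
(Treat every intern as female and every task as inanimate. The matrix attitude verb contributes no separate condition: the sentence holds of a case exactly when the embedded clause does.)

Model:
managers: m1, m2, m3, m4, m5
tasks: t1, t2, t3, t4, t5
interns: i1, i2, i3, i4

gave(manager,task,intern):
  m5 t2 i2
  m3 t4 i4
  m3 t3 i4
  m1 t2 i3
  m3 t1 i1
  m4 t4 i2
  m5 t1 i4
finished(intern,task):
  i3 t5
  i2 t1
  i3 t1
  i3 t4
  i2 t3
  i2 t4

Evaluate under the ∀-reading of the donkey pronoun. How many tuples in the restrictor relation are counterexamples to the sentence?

6

"her" takes "an intern" as antecedent and "it" takes "a task"; both are donkey pronouns co-varying with the restrictor.
Strong reading: for every (m,t,i) with gave(m,t,i), finished(i,t).
Restrictor triples: (m1,t2,i3)→finished(i3,t2) ✗  (m3,t1,i1)→finished(i1,t1) ✗  (m3,t3,i4)→finished(i4,t3) ✗  (m3,t4,i4)→finished(i4,t4) ✗  (m4,t4,i2)→finished(i2,t4) ✓  (m5,t1,i4)→finished(i4,t1) ✗  (m5,t2,i2)→finished(i2,t2) ✗
Counterexamples (restrictor triples failing the scope): 6.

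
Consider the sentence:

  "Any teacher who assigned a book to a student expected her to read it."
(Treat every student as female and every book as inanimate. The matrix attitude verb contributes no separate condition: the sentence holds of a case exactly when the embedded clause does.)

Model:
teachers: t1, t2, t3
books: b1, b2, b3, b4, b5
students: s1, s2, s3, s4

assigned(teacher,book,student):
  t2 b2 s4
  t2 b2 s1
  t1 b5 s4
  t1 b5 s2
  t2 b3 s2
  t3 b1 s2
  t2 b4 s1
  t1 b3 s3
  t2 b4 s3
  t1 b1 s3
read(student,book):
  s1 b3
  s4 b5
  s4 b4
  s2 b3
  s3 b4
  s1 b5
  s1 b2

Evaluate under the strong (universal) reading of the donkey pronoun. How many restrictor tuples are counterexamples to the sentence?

"her" takes "a student" as antecedent and "it" takes "a book"; both are donkey pronouns co-varying with the restrictor.
Strong reading: for every (t,b,s) with assigned(t,b,s), read(s,b).
Restrictor triples: (t1,b1,s3)→read(s3,b1) ✗  (t1,b3,s3)→read(s3,b3) ✗  (t1,b5,s2)→read(s2,b5) ✗  (t1,b5,s4)→read(s4,b5) ✓  (t2,b2,s1)→read(s1,b2) ✓  (t2,b2,s4)→read(s4,b2) ✗  (t2,b3,s2)→read(s2,b3) ✓  (t2,b4,s1)→read(s1,b4) ✗  (t2,b4,s3)→read(s3,b4) ✓  (t3,b1,s2)→read(s2,b1) ✗
Counterexamples (restrictor triples failing the scope): 6.

6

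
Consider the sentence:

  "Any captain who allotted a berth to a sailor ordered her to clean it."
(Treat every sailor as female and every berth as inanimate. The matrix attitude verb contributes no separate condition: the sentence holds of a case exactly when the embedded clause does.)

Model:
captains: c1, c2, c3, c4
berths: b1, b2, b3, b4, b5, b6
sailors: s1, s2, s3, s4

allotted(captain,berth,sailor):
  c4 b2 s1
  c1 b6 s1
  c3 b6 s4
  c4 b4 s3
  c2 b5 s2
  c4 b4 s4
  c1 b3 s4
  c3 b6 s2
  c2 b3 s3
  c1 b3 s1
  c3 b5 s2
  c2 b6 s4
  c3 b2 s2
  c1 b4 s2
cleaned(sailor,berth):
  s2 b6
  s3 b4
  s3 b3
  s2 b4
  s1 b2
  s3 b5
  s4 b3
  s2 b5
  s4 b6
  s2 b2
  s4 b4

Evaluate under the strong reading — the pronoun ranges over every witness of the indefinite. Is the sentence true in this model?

"her" takes "a sailor" as antecedent and "it" takes "a berth"; both are donkey pronouns co-varying with the restrictor.
Strong reading: for every (c,b,s) with allotted(c,b,s), cleaned(s,b).
Restrictor triples: (c1,b3,s1)→cleaned(s1,b3) ✗  (c1,b3,s4)→cleaned(s4,b3) ✓  (c1,b4,s2)→cleaned(s2,b4) ✓  (c1,b6,s1)→cleaned(s1,b6) ✗  (c2,b3,s3)→cleaned(s3,b3) ✓  (c2,b5,s2)→cleaned(s2,b5) ✓  (c2,b6,s4)→cleaned(s4,b6) ✓  (c3,b2,s2)→cleaned(s2,b2) ✓  (c3,b5,s2)→cleaned(s2,b5) ✓  (c3,b6,s2)→cleaned(s2,b6) ✓  (c3,b6,s4)→cleaned(s4,b6) ✓  (c4,b2,s1)→cleaned(s1,b2) ✓  (c4,b4,s3)→cleaned(s3,b4) ✓  (c4,b4,s4)→cleaned(s4,b4) ✓
Counterexample: (c1,b3,s1) — cleaned(s1,b3) does not hold.

False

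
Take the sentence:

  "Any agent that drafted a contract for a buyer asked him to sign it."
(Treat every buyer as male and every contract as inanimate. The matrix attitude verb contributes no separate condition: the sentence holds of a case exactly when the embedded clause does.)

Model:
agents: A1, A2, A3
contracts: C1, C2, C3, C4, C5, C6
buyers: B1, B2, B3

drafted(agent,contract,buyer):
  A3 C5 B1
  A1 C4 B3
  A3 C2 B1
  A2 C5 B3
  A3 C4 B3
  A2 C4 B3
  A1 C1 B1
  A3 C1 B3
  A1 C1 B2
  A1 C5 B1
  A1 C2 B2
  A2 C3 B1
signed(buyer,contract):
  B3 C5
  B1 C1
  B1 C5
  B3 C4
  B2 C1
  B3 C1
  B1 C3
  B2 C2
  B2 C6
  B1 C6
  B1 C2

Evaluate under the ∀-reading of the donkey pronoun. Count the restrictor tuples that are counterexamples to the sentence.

"him" takes "a buyer" as antecedent and "it" takes "a contract"; both are donkey pronouns co-varying with the restrictor.
Strong reading: for every (a,c,b) with drafted(a,c,b), signed(b,c).
Restrictor triples: (A1,C1,B1)→signed(B1,C1) ✓  (A1,C1,B2)→signed(B2,C1) ✓  (A1,C2,B2)→signed(B2,C2) ✓  (A1,C4,B3)→signed(B3,C4) ✓  (A1,C5,B1)→signed(B1,C5) ✓  (A2,C3,B1)→signed(B1,C3) ✓  (A2,C4,B3)→signed(B3,C4) ✓  (A2,C5,B3)→signed(B3,C5) ✓  (A3,C1,B3)→signed(B3,C1) ✓  (A3,C2,B1)→signed(B1,C2) ✓  (A3,C4,B3)→signed(B3,C4) ✓  (A3,C5,B1)→signed(B1,C5) ✓
Counterexamples (restrictor triples failing the scope): 0.

0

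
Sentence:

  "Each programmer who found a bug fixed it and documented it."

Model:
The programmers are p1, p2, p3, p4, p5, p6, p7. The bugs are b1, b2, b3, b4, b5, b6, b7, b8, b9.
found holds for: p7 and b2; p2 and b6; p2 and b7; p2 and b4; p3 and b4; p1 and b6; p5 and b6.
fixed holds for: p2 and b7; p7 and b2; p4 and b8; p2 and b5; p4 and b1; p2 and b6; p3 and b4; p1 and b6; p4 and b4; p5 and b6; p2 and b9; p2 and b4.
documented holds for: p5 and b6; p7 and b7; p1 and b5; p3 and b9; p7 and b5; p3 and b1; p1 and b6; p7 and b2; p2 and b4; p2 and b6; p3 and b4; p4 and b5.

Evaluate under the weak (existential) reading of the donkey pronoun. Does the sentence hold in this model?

"it" takes "a bug" as antecedent — a donkey pronoun bound across the clause boundary.
Weak reading: every programmer p with some found-bug has at least one found-bug b such that fixed(p,b) ∧ documented(p,b).
Per programmer: p1:✓  p2:✓  p3:✓  p5:✓  p7:✓
Every programmer in the restrictor has a witness.

True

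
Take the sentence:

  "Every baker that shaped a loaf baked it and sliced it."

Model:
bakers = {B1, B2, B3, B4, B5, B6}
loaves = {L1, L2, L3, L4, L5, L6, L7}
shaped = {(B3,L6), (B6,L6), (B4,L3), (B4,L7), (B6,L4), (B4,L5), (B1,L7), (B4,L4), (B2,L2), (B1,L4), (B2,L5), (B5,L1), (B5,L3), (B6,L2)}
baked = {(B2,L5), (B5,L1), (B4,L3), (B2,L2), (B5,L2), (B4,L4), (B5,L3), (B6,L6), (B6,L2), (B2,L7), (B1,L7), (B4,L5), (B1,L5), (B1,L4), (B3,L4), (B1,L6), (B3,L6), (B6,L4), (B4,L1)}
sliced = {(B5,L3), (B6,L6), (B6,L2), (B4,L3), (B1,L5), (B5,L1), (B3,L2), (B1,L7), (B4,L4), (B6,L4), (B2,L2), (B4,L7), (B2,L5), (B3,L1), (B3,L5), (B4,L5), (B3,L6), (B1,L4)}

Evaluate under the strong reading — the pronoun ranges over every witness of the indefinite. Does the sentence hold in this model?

False

"it" takes "a loaf" as antecedent — a donkey pronoun bound across the clause boundary.
Strong reading: for every (b,l) with shaped(b,l), baked(b,l) ∧ sliced(b,l).
Restrictor pairs: (B1,L4) ✓  (B1,L7) ✓  (B2,L2) ✓  (B2,L5) ✓  (B3,L6) ✓  (B4,L3) ✓  (B4,L4) ✓  (B4,L5) ✓  (B4,L7) ✗  (B5,L1) ✓  (B5,L3) ✓  (B6,L2) ✓  (B6,L4) ✓  (B6,L6) ✓
Counterexample: (B4,L7) is in shaped but fails the scope.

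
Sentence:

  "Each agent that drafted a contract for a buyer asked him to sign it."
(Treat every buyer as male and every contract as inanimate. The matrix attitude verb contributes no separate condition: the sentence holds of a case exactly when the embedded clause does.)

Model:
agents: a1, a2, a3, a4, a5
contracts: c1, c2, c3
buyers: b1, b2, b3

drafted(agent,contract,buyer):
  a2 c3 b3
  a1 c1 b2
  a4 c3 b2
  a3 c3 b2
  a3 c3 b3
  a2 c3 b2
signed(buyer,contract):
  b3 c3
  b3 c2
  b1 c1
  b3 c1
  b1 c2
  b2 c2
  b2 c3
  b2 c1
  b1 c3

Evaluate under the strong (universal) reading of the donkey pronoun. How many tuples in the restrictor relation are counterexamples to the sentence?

0

"him" takes "a buyer" as antecedent and "it" takes "a contract"; both are donkey pronouns co-varying with the restrictor.
Strong reading: for every (a,c,b) with drafted(a,c,b), signed(b,c).
Restrictor triples: (a1,c1,b2)→signed(b2,c1) ✓  (a2,c3,b2)→signed(b2,c3) ✓  (a2,c3,b3)→signed(b3,c3) ✓  (a3,c3,b2)→signed(b2,c3) ✓  (a3,c3,b3)→signed(b3,c3) ✓  (a4,c3,b2)→signed(b2,c3) ✓
Counterexamples (restrictor triples failing the scope): 0.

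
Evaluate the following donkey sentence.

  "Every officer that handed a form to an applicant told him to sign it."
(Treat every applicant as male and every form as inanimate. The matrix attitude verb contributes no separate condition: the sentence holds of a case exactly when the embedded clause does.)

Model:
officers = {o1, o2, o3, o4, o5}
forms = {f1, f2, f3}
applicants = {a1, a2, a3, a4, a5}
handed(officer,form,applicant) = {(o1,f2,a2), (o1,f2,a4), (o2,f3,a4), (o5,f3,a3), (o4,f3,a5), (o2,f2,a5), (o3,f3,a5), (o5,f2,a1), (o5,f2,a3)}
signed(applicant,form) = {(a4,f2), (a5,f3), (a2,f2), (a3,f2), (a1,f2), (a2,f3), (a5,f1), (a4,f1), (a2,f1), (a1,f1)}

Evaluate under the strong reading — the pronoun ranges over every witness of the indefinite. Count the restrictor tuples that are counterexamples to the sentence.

3

"him" takes "an applicant" as antecedent and "it" takes "a form"; both are donkey pronouns co-varying with the restrictor.
Strong reading: for every (o,f,a) with handed(o,f,a), signed(a,f).
Restrictor triples: (o1,f2,a2)→signed(a2,f2) ✓  (o1,f2,a4)→signed(a4,f2) ✓  (o2,f2,a5)→signed(a5,f2) ✗  (o2,f3,a4)→signed(a4,f3) ✗  (o3,f3,a5)→signed(a5,f3) ✓  (o4,f3,a5)→signed(a5,f3) ✓  (o5,f2,a1)→signed(a1,f2) ✓  (o5,f2,a3)→signed(a3,f2) ✓  (o5,f3,a3)→signed(a3,f3) ✗
Counterexamples (restrictor triples failing the scope): 3.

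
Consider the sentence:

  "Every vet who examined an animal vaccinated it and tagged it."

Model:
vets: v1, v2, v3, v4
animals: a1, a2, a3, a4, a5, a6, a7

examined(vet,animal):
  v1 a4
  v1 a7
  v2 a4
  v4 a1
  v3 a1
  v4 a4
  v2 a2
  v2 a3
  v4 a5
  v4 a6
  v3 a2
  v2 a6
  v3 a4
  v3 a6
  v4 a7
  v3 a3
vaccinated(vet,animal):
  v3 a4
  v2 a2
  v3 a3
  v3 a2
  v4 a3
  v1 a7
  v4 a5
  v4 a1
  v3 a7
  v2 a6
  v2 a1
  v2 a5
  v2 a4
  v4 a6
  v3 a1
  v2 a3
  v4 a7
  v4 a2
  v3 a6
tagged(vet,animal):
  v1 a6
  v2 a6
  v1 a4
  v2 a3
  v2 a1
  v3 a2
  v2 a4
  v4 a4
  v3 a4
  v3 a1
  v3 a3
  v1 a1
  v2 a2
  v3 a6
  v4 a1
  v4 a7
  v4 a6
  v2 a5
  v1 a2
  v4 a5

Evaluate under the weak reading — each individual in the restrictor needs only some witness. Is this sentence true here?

"it" takes "an animal" as antecedent — a donkey pronoun bound across the clause boundary.
Weak reading: every vet v with some examined-animal has at least one examined-animal a such that vaccinated(v,a) ∧ tagged(v,a).
Per vet: v1:✗  v2:✓  v3:✓  v4:✓
v1 has no witness among its examined-animals.

False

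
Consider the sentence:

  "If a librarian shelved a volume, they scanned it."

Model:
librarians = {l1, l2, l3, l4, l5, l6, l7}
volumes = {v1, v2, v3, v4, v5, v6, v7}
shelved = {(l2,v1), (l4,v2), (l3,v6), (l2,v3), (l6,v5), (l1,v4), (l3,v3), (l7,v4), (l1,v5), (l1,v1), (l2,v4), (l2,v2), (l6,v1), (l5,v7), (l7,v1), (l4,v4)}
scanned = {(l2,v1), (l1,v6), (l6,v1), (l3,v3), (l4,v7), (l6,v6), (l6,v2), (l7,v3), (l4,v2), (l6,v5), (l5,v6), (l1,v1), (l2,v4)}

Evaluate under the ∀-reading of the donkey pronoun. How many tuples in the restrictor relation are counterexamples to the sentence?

"it" takes "a volume" as antecedent — a donkey pronoun bound across the clause boundary.
Strong reading: for every (l,v) with shelved(l,v), scanned(l,v).
Restrictor pairs: (l1,v1) ✓  (l1,v4) ✗  (l1,v5) ✗  (l2,v1) ✓  (l2,v2) ✗  (l2,v3) ✗  (l2,v4) ✓  (l3,v3) ✓  (l3,v6) ✗  (l4,v2) ✓  (l4,v4) ✗  (l5,v7) ✗  (l6,v1) ✓  (l6,v5) ✓  (l7,v1) ✗  (l7,v4) ✗
Counterexamples (restrictor pairs failing the scope): 9.

9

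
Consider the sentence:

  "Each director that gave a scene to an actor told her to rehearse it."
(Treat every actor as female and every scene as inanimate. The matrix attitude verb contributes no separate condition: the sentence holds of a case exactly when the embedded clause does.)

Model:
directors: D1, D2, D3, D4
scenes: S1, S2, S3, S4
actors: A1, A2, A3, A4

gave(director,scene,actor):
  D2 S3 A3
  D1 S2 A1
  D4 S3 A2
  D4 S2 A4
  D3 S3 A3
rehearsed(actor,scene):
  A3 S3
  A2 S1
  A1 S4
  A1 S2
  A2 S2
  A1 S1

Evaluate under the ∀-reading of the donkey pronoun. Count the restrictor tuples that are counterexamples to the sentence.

"her" takes "an actor" as antecedent and "it" takes "a scene"; both are donkey pronouns co-varying with the restrictor.
Strong reading: for every (d,s,a) with gave(d,s,a), rehearsed(a,s).
Restrictor triples: (D1,S2,A1)→rehearsed(A1,S2) ✓  (D2,S3,A3)→rehearsed(A3,S3) ✓  (D3,S3,A3)→rehearsed(A3,S3) ✓  (D4,S2,A4)→rehearsed(A4,S2) ✗  (D4,S3,A2)→rehearsed(A2,S3) ✗
Counterexamples (restrictor triples failing the scope): 2.

2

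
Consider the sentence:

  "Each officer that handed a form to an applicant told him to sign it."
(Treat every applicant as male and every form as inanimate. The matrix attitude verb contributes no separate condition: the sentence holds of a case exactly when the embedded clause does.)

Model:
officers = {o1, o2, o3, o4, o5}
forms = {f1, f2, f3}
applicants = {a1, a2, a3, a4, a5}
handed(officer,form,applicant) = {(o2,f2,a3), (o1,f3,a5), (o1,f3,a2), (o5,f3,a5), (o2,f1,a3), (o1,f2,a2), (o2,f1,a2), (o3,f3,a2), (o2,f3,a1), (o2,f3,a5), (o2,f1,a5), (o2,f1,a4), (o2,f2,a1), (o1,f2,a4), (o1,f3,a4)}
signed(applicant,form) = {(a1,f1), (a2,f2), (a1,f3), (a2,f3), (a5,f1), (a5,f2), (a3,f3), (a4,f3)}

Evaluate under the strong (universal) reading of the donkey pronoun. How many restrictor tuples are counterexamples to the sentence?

"him" takes "an applicant" as antecedent and "it" takes "a form"; both are donkey pronouns co-varying with the restrictor.
Strong reading: for every (o,f,a) with handed(o,f,a), signed(a,f).
Restrictor triples: (o1,f2,a2)→signed(a2,f2) ✓  (o1,f2,a4)→signed(a4,f2) ✗  (o1,f3,a2)→signed(a2,f3) ✓  (o1,f3,a4)→signed(a4,f3) ✓  (o1,f3,a5)→signed(a5,f3) ✗  (o2,f1,a2)→signed(a2,f1) ✗  (o2,f1,a3)→signed(a3,f1) ✗  (o2,f1,a4)→signed(a4,f1) ✗  (o2,f1,a5)→signed(a5,f1) ✓  (o2,f2,a1)→signed(a1,f2) ✗  (o2,f2,a3)→signed(a3,f2) ✗  (o2,f3,a1)→signed(a1,f3) ✓  (o2,f3,a5)→signed(a5,f3) ✗  (o3,f3,a2)→signed(a2,f3) ✓  (o5,f3,a5)→signed(a5,f3) ✗
Counterexamples (restrictor triples failing the scope): 9.

9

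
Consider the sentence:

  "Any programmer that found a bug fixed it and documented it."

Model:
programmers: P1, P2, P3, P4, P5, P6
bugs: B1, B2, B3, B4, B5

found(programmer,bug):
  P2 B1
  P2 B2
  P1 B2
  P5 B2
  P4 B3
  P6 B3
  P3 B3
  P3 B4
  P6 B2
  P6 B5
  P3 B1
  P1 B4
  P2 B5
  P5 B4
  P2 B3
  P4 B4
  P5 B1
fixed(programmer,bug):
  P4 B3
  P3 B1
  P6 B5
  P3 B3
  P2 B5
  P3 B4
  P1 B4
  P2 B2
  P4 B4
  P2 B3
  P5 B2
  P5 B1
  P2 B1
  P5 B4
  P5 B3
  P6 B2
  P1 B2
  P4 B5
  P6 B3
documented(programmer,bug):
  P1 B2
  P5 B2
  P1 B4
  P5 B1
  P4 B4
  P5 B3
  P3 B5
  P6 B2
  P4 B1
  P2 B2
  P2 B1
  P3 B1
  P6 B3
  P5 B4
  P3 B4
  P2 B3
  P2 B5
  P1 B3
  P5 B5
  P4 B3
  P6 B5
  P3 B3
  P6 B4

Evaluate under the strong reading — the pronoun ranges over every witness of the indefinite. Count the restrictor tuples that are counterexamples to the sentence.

0

"it" takes "a bug" as antecedent — a donkey pronoun bound across the clause boundary.
Strong reading: for every (p,b) with found(p,b), fixed(p,b) ∧ documented(p,b).
Restrictor pairs: (P1,B2) ✓  (P1,B4) ✓  (P2,B1) ✓  (P2,B2) ✓  (P2,B3) ✓  (P2,B5) ✓  (P3,B1) ✓  (P3,B3) ✓  (P3,B4) ✓  (P4,B3) ✓  (P4,B4) ✓  (P5,B1) ✓  (P5,B2) ✓  (P5,B4) ✓  (P6,B2) ✓  (P6,B3) ✓  (P6,B5) ✓
Counterexamples (restrictor pairs failing the scope): 0.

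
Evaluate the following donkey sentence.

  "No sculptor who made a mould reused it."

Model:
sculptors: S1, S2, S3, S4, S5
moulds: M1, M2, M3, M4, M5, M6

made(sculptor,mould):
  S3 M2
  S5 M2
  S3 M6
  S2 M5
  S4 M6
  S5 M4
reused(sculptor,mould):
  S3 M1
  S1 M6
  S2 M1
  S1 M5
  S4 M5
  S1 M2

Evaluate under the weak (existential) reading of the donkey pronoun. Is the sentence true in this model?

"it" takes "a mould" as antecedent — a donkey pronoun bound across the clause boundary.
Truth condition: for no (s,m) with made(s,m) does reused(s,m) hold.
Restrictor pairs — does the scope hold? (S2,M5):fails  (S3,M2):fails  (S3,M6):fails  (S4,M6):fails  (S5,M2):fails  (S5,M4):fails
Scope holds for no restrictor pair, so the sentence is true.

True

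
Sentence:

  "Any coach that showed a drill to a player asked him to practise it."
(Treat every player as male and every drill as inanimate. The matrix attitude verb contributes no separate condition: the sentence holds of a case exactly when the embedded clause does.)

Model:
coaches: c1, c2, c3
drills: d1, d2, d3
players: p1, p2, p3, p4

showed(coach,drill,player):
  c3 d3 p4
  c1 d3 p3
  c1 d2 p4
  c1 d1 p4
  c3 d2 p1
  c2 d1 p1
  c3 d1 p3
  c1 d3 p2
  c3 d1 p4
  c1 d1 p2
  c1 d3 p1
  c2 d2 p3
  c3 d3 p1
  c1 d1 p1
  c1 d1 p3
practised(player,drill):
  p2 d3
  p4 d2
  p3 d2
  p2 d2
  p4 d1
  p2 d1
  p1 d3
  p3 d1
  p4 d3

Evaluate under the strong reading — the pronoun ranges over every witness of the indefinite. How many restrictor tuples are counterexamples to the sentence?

"him" takes "a player" as antecedent and "it" takes "a drill"; both are donkey pronouns co-varying with the restrictor.
Strong reading: for every (c,d,p) with showed(c,d,p), practised(p,d).
Restrictor triples: (c1,d1,p1)→practised(p1,d1) ✗  (c1,d1,p2)→practised(p2,d1) ✓  (c1,d1,p3)→practised(p3,d1) ✓  (c1,d1,p4)→practised(p4,d1) ✓  (c1,d2,p4)→practised(p4,d2) ✓  (c1,d3,p1)→practised(p1,d3) ✓  (c1,d3,p2)→practised(p2,d3) ✓  (c1,d3,p3)→practised(p3,d3) ✗  (c2,d1,p1)→practised(p1,d1) ✗  (c2,d2,p3)→practised(p3,d2) ✓  (c3,d1,p3)→practised(p3,d1) ✓  (c3,d1,p4)→practised(p4,d1) ✓  (c3,d2,p1)→practised(p1,d2) ✗  (c3,d3,p1)→practised(p1,d3) ✓  (c3,d3,p4)→practised(p4,d3) ✓
Counterexamples (restrictor triples failing the scope): 4.

4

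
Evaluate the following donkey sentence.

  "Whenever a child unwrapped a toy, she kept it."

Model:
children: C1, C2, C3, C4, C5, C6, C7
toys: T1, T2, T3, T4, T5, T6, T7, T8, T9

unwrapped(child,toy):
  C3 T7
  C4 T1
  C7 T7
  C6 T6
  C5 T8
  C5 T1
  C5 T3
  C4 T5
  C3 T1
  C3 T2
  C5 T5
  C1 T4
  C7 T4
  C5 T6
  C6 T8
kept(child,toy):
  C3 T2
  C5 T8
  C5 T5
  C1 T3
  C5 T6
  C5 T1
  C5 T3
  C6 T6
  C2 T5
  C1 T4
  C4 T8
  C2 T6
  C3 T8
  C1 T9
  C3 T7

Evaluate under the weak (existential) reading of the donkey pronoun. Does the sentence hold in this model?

"it" takes "a toy" as antecedent — a donkey pronoun bound across the clause boundary.
Weak reading: every child c with some unwrapped-toy has at least one unwrapped-toy t such that kept(c,t).
Per child: C1:✓  C3:✓  C4:✗  C5:✓  C6:✓  C7:✗
C4 has no witness among its unwrapped-toys.

False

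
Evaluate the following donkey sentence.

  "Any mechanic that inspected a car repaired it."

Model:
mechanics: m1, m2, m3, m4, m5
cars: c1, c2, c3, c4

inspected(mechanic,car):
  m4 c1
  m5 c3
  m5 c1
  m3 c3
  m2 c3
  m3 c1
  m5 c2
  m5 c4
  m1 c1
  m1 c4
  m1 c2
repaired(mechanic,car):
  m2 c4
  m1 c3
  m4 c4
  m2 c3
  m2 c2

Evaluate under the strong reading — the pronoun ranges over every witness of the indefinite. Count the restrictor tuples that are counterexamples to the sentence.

10

"it" takes "a car" as antecedent — a donkey pronoun bound across the clause boundary.
Strong reading: for every (m,c) with inspected(m,c), repaired(m,c).
Restrictor pairs: (m1,c1) ✗  (m1,c2) ✗  (m1,c4) ✗  (m2,c3) ✓  (m3,c1) ✗  (m3,c3) ✗  (m4,c1) ✗  (m5,c1) ✗  (m5,c2) ✗  (m5,c3) ✗  (m5,c4) ✗
Counterexamples (restrictor pairs failing the scope): 10.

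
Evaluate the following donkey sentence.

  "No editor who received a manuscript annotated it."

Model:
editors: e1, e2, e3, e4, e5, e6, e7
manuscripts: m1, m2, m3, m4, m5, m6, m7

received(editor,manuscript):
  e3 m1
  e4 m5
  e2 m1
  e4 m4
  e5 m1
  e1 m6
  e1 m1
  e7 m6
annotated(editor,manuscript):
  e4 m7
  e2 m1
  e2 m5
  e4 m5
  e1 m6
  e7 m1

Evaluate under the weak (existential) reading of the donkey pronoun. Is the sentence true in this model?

"it" takes "a manuscript" as antecedent — a donkey pronoun bound across the clause boundary.
Truth condition: for no (e,m) with received(e,m) does annotated(e,m) hold.
Restrictor pairs — does the scope hold? (e1,m1):fails  (e1,m6):holds  (e2,m1):holds  (e3,m1):fails  (e4,m4):fails  (e4,m5):holds  (e5,m1):fails  (e7,m6):fails
Scope holds for 3 pair(s), so the sentence is false.

False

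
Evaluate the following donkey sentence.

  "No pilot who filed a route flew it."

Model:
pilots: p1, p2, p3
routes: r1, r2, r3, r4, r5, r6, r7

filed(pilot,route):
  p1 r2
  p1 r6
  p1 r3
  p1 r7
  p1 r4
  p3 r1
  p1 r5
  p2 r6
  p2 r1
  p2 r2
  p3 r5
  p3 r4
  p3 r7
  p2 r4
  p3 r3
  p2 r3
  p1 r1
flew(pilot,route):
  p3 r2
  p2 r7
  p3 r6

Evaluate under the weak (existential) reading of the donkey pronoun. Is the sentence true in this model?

True

"it" takes "a route" as antecedent — a donkey pronoun bound across the clause boundary.
Truth condition: for no (p,r) with filed(p,r) does flew(p,r) hold.
Restrictor pairs — does the scope hold? (p1,r1):fails  (p1,r2):fails  (p1,r3):fails  (p1,r4):fails  (p1,r5):fails  (p1,r6):fails  (p1,r7):fails  (p2,r1):fails  (p2,r2):fails  (p2,r3):fails  (p2,r4):fails  (p2,r6):fails  (p3,r1):fails  (p3,r3):fails  (p3,r4):fails  (p3,r5):fails  (p3,r7):fails
Scope holds for no restrictor pair, so the sentence is true.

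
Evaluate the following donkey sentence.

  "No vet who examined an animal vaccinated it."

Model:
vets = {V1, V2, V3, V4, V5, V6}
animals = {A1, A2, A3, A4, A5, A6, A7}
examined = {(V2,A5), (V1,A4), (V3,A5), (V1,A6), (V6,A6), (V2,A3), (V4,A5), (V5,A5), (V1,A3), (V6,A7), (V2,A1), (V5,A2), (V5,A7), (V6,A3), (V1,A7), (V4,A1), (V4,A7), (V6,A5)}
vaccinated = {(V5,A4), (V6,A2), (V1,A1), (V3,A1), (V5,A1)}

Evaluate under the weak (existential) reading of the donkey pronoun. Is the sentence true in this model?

"it" takes "an animal" as antecedent — a donkey pronoun bound across the clause boundary.
Truth condition: for no (v,a) with examined(v,a) does vaccinated(v,a) hold.
Restrictor pairs — does the scope hold? (V1,A3):fails  (V1,A4):fails  (V1,A6):fails  (V1,A7):fails  (V2,A1):fails  (V2,A3):fails  (V2,A5):fails  (V3,A5):fails  (V4,A1):fails  (V4,A5):fails  (V4,A7):fails  (V5,A2):fails  (V5,A5):fails  (V5,A7):fails  (V6,A3):fails  (V6,A5):fails  (V6,A6):fails  (V6,A7):fails
Scope holds for no restrictor pair, so the sentence is true.

True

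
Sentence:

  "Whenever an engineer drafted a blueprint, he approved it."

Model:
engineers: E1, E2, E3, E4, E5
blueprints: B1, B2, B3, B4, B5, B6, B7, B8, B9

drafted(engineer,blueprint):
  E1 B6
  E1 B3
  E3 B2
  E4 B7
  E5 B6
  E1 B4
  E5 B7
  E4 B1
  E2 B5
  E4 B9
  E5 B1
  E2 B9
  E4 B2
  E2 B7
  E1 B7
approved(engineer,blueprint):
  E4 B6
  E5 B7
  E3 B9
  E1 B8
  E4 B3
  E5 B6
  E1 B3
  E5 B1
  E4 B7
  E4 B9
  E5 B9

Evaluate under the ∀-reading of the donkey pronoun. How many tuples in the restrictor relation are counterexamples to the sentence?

"it" takes "a blueprint" as antecedent — a donkey pronoun bound across the clause boundary.
Strong reading: for every (e,b) with drafted(e,b), approved(e,b).
Restrictor pairs: (E1,B3) ✓  (E1,B4) ✗  (E1,B6) ✗  (E1,B7) ✗  (E2,B5) ✗  (E2,B7) ✗  (E2,B9) ✗  (E3,B2) ✗  (E4,B1) ✗  (E4,B2) ✗  (E4,B7) ✓  (E4,B9) ✓  (E5,B1) ✓  (E5,B6) ✓  (E5,B7) ✓
Counterexamples (restrictor pairs failing the scope): 9.

9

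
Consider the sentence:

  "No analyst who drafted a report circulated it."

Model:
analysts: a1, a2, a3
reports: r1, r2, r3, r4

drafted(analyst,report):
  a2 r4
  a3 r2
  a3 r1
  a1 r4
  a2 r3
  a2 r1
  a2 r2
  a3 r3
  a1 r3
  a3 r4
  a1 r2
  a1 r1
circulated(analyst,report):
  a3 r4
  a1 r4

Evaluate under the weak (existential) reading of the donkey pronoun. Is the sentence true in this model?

"it" takes "a report" as antecedent — a donkey pronoun bound across the clause boundary.
Truth condition: for no (a,r) with drafted(a,r) does circulated(a,r) hold.
Restrictor pairs — does the scope hold? (a1,r1):fails  (a1,r2):fails  (a1,r3):fails  (a1,r4):holds  (a2,r1):fails  (a2,r2):fails  (a2,r3):fails  (a2,r4):fails  (a3,r1):fails  (a3,r2):fails  (a3,r3):fails  (a3,r4):holds
Scope holds for 2 pair(s), so the sentence is false.

False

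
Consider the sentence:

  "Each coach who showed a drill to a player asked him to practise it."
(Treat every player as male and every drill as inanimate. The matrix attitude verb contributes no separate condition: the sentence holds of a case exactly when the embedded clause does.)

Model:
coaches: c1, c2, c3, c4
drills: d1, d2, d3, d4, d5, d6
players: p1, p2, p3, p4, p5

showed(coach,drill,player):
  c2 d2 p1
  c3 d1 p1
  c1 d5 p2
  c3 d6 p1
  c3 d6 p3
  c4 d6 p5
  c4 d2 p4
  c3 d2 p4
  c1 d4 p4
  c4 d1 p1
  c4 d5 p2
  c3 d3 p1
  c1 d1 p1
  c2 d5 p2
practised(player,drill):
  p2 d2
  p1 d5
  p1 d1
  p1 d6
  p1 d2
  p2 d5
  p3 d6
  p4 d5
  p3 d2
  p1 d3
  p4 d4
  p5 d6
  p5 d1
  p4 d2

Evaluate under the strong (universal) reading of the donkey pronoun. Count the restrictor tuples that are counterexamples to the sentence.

0

"him" takes "a player" as antecedent and "it" takes "a drill"; both are donkey pronouns co-varying with the restrictor.
Strong reading: for every (c,d,p) with showed(c,d,p), practised(p,d).
Restrictor triples: (c1,d1,p1)→practised(p1,d1) ✓  (c1,d4,p4)→practised(p4,d4) ✓  (c1,d5,p2)→practised(p2,d5) ✓  (c2,d2,p1)→practised(p1,d2) ✓  (c2,d5,p2)→practised(p2,d5) ✓  (c3,d1,p1)→practised(p1,d1) ✓  (c3,d2,p4)→practised(p4,d2) ✓  (c3,d3,p1)→practised(p1,d3) ✓  (c3,d6,p1)→practised(p1,d6) ✓  (c3,d6,p3)→practised(p3,d6) ✓  (c4,d1,p1)→practised(p1,d1) ✓  (c4,d2,p4)→practised(p4,d2) ✓  (c4,d5,p2)→practised(p2,d5) ✓  (c4,d6,p5)→practised(p5,d6) ✓
Counterexamples (restrictor triples failing the scope): 0.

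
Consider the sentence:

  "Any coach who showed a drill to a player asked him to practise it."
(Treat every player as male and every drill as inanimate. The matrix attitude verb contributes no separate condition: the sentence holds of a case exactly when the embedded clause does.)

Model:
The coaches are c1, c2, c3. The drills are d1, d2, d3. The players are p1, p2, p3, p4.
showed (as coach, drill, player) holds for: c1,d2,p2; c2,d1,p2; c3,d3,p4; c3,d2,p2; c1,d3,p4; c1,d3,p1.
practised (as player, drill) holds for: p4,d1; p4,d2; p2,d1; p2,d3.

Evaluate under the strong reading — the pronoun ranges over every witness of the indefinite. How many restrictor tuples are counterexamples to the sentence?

"him" takes "a player" as antecedent and "it" takes "a drill"; both are donkey pronouns co-varying with the restrictor.
Strong reading: for every (c,d,p) with showed(c,d,p), practised(p,d).
Restrictor triples: (c1,d2,p2)→practised(p2,d2) ✗  (c1,d3,p1)→practised(p1,d3) ✗  (c1,d3,p4)→practised(p4,d3) ✗  (c2,d1,p2)→practised(p2,d1) ✓  (c3,d2,p2)→practised(p2,d2) ✗  (c3,d3,p4)→practised(p4,d3) ✗
Counterexamples (restrictor triples failing the scope): 5.

5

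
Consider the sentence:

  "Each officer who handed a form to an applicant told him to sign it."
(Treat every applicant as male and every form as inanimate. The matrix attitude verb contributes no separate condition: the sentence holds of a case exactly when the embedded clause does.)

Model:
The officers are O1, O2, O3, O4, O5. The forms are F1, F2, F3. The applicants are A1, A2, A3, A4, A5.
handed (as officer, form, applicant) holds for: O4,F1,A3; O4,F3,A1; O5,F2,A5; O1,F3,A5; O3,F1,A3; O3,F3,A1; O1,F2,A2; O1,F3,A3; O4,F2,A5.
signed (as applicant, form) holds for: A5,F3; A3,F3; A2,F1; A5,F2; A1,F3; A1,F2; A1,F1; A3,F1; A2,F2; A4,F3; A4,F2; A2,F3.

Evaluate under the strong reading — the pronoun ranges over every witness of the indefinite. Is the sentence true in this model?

True

"him" takes "an applicant" as antecedent and "it" takes "a form"; both are donkey pronouns co-varying with the restrictor.
Strong reading: for every (o,f,a) with handed(o,f,a), signed(a,f).
Restrictor triples: (O1,F2,A2)→signed(A2,F2) ✓  (O1,F3,A3)→signed(A3,F3) ✓  (O1,F3,A5)→signed(A5,F3) ✓  (O3,F1,A3)→signed(A3,F1) ✓  (O3,F3,A1)→signed(A1,F3) ✓  (O4,F1,A3)→signed(A3,F1) ✓  (O4,F2,A5)→signed(A5,F2) ✓  (O4,F3,A1)→signed(A1,F3) ✓  (O5,F2,A5)→signed(A5,F2) ✓
Every restrictor triple satisfies the scope.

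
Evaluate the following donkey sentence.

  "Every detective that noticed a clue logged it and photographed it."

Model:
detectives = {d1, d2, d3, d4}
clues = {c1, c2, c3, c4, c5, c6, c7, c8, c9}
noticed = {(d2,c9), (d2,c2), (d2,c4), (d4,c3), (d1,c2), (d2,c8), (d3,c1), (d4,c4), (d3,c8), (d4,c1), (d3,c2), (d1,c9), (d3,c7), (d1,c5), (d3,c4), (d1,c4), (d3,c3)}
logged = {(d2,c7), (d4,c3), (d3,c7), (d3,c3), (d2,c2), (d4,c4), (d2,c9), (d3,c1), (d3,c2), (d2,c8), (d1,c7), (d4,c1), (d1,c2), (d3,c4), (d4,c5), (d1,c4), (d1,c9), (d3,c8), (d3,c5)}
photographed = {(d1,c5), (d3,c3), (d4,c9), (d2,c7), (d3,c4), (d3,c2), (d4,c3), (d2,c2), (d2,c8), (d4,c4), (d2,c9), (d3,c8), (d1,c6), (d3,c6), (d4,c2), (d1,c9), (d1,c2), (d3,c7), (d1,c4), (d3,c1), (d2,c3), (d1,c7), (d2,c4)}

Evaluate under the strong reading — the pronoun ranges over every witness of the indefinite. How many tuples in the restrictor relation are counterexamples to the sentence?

"it" takes "a clue" as antecedent — a donkey pronoun bound across the clause boundary.
Strong reading: for every (d,c) with noticed(d,c), logged(d,c) ∧ photographed(d,c).
Restrictor pairs: (d1,c2) ✓  (d1,c4) ✓  (d1,c5) ✗  (d1,c9) ✓  (d2,c2) ✓  (d2,c4) ✗  (d2,c8) ✓  (d2,c9) ✓  (d3,c1) ✓  (d3,c2) ✓  (d3,c3) ✓  (d3,c4) ✓  (d3,c7) ✓  (d3,c8) ✓  (d4,c1) ✗  (d4,c3) ✓  (d4,c4) ✓
Counterexamples (restrictor pairs failing the scope): 3.

3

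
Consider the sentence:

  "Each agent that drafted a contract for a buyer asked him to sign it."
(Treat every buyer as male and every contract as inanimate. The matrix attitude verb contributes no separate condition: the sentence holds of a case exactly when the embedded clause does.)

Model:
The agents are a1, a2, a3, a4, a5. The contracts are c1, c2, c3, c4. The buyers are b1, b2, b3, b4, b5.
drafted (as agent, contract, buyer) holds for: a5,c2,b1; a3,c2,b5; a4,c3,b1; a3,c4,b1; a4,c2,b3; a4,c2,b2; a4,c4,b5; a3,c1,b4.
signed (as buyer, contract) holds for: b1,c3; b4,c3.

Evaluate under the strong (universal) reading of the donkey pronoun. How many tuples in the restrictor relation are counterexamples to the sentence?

7

"him" takes "a buyer" as antecedent and "it" takes "a contract"; both are donkey pronouns co-varying with the restrictor.
Strong reading: for every (a,c,b) with drafted(a,c,b), signed(b,c).
Restrictor triples: (a3,c1,b4)→signed(b4,c1) ✗  (a3,c2,b5)→signed(b5,c2) ✗  (a3,c4,b1)→signed(b1,c4) ✗  (a4,c2,b2)→signed(b2,c2) ✗  (a4,c2,b3)→signed(b3,c2) ✗  (a4,c3,b1)→signed(b1,c3) ✓  (a4,c4,b5)→signed(b5,c4) ✗  (a5,c2,b1)→signed(b1,c2) ✗
Counterexamples (restrictor triples failing the scope): 7.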